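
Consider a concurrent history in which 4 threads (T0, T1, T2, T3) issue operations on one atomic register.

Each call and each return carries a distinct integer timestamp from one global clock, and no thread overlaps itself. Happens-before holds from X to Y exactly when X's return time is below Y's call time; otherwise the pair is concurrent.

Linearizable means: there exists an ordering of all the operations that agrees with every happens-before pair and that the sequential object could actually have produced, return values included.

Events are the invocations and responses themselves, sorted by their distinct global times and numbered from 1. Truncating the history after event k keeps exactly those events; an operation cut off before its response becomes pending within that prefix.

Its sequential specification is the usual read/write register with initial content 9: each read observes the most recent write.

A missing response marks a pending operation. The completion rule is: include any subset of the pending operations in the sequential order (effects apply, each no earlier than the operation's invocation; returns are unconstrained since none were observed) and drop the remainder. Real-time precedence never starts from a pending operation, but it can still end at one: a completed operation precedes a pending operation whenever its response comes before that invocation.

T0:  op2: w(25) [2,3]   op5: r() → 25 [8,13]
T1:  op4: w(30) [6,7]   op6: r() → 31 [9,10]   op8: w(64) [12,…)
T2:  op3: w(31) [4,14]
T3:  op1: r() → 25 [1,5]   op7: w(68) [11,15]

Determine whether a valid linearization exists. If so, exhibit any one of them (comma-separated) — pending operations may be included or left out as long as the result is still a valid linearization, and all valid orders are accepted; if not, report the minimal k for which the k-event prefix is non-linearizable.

not linearizable — minimal violating prefix: 13 events

already the first 13 events (up to op5's response at time 13) admit no linearization; the first 12 still do
no legal order exists: 4 real-time-consistent candidates over 5 completed atomic register operations, all rejected
including or dropping the 3 pending operations (op3, op7, op8) in any combination fails
sample order op1, op2, op4, op5, op6 (pending dropped) stalls at step 1 — op1 r() → 25 has no legal effect
sample order op1, op2, op4, op6, op5 (pending dropped) stalls at step 1 — op1 r() → 25 has no legal effect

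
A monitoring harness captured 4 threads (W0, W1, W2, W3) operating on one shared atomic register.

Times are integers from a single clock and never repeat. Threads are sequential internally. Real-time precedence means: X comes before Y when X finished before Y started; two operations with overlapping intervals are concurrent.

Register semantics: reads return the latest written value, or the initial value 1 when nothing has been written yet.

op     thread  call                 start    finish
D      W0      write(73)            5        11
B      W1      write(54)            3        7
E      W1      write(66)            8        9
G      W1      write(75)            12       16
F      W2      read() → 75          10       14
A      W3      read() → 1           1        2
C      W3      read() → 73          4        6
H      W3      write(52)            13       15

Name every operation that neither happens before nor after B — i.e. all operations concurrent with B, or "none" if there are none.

B spans [3,7]; an op avoiding the whole window 3..7 is ordered, any other is concurrent
A [1,2]: before
C [4,6]: concurrent
D [5,11]: concurrent
E [8,9]: after
F [10,14]: after
G [12,16]: after
H [13,15]: after

C, D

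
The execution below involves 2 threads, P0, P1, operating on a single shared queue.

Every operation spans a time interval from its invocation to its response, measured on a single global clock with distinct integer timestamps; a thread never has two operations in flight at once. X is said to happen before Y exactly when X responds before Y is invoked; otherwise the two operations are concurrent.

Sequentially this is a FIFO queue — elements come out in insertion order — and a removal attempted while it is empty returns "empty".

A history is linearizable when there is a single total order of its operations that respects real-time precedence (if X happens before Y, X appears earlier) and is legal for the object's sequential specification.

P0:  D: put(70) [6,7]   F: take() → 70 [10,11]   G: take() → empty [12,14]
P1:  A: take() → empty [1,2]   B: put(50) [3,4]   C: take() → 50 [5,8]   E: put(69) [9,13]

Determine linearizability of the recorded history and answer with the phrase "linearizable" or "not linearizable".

linearizable

one valid linearization: A, B, C, D, F, G, E
after step 1 (A take() → empty): queue <>
after step 2 (B put(50)): queue <50>
after step 3 (C take() → 50): queue <>
after step 4 (D put(70)): queue <70>
after step 5 (F take() → 70): queue <>
after step 6 (G take() → empty): queue <>
after step 7 (E put(69)): queue <69>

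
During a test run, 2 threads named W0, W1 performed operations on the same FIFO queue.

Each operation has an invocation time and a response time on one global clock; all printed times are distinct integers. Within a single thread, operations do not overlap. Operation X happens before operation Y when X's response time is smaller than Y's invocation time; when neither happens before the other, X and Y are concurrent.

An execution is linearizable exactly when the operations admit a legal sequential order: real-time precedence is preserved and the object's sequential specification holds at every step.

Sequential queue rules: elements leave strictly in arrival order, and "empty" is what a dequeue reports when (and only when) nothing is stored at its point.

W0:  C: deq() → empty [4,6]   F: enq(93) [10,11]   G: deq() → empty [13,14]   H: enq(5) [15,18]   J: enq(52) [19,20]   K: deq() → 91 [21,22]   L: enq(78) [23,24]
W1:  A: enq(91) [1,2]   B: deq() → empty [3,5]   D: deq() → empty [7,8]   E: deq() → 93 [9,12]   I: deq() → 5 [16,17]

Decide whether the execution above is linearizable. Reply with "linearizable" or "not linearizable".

cut after 5 events: linearizable; cut after 6 events (C responds, time 6): not linearizable
every one of the 2 real-time-consistent orders over 3 completed FIFO queue ops fails the sequential spec
sample order A, B, C stalls at step 2 — B deq() → empty has no legal effect
sample order A, C, B stalls at step 2 — C deq() → empty has no legal effect

not linearizable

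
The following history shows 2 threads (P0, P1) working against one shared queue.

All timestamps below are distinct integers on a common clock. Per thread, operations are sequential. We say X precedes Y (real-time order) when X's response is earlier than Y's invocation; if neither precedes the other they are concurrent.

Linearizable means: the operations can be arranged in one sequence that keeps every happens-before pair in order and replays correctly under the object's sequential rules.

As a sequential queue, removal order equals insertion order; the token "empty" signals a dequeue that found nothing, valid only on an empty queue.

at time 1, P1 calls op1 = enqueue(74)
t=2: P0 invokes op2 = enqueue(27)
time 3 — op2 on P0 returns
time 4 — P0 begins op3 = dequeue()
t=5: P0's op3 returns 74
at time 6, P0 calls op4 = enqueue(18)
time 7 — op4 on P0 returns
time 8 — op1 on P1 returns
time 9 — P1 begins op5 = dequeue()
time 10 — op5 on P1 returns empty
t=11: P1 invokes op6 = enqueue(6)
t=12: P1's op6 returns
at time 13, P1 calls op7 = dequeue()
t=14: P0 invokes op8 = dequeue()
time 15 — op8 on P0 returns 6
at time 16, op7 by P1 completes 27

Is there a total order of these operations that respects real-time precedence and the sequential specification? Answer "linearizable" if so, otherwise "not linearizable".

not linearizable

already the first 10 events (up to op5's response at time 10) admit no linearization; the first 9 still do
every one of the 4 real-time-consistent orders over 5 completed queue ops fails the sequential spec
for example op1, op2, op3, op4, op5 fails at step 5: op5 dequeue() → empty is not legal there
for example op2, op1, op3, op4, op5 fails at step 3: op3 dequeue() → 74 is not legal there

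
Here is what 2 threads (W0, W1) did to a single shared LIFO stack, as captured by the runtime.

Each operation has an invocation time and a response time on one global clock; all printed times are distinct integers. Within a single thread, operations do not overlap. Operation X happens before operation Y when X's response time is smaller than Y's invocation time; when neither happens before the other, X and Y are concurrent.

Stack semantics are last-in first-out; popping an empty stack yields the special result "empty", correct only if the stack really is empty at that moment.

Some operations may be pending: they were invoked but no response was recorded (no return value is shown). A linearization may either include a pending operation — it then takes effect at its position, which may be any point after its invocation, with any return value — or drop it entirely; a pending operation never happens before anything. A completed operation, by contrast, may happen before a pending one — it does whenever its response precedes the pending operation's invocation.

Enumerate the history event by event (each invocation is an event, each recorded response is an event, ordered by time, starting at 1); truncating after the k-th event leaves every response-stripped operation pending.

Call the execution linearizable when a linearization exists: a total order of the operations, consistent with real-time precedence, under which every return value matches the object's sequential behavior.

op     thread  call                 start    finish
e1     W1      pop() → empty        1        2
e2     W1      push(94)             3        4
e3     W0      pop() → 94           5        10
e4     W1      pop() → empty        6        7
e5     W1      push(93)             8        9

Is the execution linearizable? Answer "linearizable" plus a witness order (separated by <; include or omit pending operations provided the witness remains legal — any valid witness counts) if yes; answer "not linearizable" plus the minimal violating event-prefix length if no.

linearizable — witness: e1 < e2 < e3 < e4 < e5

step 1: e1 pop() → empty — stack <>
step 2: e2 push(94) — stack <94>
step 3: e3 pop() → 94 — stack <>
step 4: e4 pop() → empty — stack <>
step 5: e5 push(93) — stack <93>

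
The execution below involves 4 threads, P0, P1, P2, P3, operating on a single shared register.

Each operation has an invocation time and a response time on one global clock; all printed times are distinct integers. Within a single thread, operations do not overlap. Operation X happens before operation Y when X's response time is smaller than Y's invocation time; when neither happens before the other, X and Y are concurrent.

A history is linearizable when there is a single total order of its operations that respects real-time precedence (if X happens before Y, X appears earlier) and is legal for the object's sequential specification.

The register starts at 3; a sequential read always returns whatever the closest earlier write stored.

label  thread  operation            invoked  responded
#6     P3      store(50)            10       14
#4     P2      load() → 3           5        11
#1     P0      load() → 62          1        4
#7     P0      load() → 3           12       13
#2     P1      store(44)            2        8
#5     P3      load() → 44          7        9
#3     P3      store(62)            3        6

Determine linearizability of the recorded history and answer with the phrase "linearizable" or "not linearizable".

events 1..10 are fine; event 11 — the response of #4 at time 11 — makes the prefix non-linearizable
real-time-consistent orders of the 5 completed operations: 25 — all fail the register replay
every completion of the 1 pending operation (#6) was checked; none linearizes
sample order #1, #2, #3, #4, #5 (pending dropped) stalls at step 1 — #1 load() → 62 has no legal effect
sample order #1, #2, #3, #5, #4 (pending dropped) stalls at step 1 — #1 load() → 62 has no legal effect

not linearizable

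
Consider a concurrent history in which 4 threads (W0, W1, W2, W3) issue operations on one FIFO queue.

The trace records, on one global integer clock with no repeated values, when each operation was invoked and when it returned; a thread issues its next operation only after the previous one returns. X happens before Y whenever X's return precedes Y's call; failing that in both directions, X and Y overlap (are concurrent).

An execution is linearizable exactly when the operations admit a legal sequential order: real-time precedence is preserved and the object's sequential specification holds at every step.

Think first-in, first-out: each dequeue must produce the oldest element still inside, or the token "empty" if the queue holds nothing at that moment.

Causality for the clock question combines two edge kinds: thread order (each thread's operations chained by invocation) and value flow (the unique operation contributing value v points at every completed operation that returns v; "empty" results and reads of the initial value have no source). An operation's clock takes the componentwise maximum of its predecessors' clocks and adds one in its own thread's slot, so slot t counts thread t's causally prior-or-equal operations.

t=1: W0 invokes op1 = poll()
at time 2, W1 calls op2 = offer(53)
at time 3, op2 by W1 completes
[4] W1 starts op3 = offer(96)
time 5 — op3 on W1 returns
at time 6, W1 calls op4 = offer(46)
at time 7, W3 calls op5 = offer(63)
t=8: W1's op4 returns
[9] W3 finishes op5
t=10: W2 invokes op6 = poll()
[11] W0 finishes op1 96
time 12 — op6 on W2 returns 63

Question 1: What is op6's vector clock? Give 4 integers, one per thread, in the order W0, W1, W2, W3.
Answer: (0, 0, 1, 1)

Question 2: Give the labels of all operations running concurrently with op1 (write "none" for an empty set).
Answer: op2, op3, op4, op5, op6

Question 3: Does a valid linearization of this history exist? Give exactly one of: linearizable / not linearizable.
already the first 12 events (up to op6's response at time 12) admit no linearization; the first 11 still do
the 6 completed operations admit 12 real-time orders; each fails the FIFO queue replay
e.g. op1, op2, op3, op4, op5, op6: illegal at step 1, since op1 poll() → 96 cannot apply there
e.g. op1, op2, op3, op5, op4, op6: illegal at step 1, since op1 poll() → 96 cannot apply there

not linearizable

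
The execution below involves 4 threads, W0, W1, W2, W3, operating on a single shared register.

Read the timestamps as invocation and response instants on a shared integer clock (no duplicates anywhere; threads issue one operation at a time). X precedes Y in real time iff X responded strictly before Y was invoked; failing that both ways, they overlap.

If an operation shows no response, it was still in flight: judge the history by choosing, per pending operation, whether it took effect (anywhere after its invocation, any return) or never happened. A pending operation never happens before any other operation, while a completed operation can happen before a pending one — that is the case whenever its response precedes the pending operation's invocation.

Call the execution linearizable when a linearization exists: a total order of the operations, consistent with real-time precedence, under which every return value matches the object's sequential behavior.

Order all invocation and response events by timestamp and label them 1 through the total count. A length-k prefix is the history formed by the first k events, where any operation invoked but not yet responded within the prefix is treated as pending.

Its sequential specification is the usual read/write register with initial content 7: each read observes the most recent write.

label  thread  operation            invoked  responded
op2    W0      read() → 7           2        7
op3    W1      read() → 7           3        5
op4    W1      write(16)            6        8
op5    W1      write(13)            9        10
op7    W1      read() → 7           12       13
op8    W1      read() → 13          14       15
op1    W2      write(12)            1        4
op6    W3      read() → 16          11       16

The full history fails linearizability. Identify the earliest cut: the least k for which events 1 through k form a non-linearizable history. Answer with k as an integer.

13

events 1..12 are linearizable; a witness order is op2, op3, op1, op4, op5:
1. op2 read() → 7, leaving value 7
2. op3 read() → 7, leaving value 7
3. op1 write(12), leaving value 12
4. op4 write(16), leaving value 16
5. op5 write(13), leaving value 13
at event 13 (op7's time-13 response) nothing linearizes any more
completion choices over the 1 pending operation (op6) were checked; none helps
for example op1, op2, op3, op4, op5, op7 (pending dropped) fails at step 2: op2 read() → 7 is not legal there
for example op1, op3, op2, op4, op5, op7 (pending dropped) fails at step 2: op3 read() → 7 is not legal there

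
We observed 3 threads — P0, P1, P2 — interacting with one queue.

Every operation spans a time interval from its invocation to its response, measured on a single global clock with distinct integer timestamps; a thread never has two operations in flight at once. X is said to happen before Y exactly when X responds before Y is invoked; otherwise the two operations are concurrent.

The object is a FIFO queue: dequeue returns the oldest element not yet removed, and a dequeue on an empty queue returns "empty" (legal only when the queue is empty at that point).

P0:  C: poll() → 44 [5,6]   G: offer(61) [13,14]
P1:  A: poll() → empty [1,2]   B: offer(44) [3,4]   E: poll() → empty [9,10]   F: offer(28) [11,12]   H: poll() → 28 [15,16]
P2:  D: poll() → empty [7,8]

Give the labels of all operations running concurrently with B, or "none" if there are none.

none

B spans [3,4]; an op avoiding the whole window 3..4 is ordered, any other is concurrent
A [1,2]: before
C [5,6]: after
D [7,8]: after
E [9,10]: after
F [11,12]: after
G [13,14]: after
H [15,16]: after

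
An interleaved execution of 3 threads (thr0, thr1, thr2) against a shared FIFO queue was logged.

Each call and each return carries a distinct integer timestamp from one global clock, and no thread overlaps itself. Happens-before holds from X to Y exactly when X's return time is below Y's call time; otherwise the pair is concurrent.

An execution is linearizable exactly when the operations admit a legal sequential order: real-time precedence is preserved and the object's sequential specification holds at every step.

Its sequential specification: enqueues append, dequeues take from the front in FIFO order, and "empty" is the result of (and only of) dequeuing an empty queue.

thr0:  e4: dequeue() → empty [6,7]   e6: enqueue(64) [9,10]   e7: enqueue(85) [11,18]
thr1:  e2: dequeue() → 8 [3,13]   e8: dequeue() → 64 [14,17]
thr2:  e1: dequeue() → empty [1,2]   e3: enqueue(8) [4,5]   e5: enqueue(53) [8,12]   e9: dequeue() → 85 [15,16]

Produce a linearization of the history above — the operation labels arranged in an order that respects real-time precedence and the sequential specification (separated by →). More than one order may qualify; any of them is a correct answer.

1. e1 dequeue() → empty, leaving queue <>
2. e3 enqueue(8), leaving queue <8>
3. e2 dequeue() → 8, leaving queue <>
4. e4 dequeue() → empty, leaving queue <>
5. e6 enqueue(64), leaving queue <64>
6. e7 enqueue(85), leaving queue <64,85>
7. e5 enqueue(53), leaving queue <64,85,53>
8. e8 dequeue() → 64, leaving queue <85,53>
9. e9 dequeue() → 85, leaving queue <53>

e1 → e3 → e2 → e4 → e6 → e7 → e5 → e8 → e9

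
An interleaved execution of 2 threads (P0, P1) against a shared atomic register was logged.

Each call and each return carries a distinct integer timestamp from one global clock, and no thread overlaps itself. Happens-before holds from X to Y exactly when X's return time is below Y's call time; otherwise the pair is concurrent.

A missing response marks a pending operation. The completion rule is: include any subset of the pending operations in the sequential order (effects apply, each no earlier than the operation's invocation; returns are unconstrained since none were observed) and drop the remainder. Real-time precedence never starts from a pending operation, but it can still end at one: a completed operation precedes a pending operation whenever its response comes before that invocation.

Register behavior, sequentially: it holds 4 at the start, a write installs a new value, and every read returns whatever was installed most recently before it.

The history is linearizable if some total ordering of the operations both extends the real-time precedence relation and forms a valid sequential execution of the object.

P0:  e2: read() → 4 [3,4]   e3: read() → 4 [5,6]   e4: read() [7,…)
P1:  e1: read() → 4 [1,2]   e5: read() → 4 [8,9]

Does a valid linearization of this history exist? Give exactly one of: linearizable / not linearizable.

linearizable

witness order: e1, e2, e3, e4, e5
1. e1 read() → 4, leaving value 4
2. e2 read() → 4, leaving value 4
3. e3 read() → 4, leaving value 4
4. e4 read() (pending, included), leaving value 4
5. e5 read() → 4, leaving value 4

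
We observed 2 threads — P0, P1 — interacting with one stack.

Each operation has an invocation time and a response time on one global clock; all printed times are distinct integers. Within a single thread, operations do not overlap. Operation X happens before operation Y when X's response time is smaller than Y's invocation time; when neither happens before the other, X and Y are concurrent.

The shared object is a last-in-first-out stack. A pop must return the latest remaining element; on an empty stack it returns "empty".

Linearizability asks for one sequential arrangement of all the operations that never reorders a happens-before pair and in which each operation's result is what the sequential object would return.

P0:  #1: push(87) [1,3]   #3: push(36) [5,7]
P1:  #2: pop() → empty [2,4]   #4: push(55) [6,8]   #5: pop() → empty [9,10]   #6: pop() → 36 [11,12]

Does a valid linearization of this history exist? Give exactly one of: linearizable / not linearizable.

cut after 9 events: linearizable; cut after 10 events (#5 responds, time 10): not linearizable
every one of the 4 real-time-consistent orders over 5 completed stack ops fails the sequential spec
for example #1, #2, #3, #4, #5 fails at step 2: #2 pop() → empty is not legal there
for example #1, #2, #4, #3, #5 fails at step 2: #2 pop() → empty is not legal there

not linearizable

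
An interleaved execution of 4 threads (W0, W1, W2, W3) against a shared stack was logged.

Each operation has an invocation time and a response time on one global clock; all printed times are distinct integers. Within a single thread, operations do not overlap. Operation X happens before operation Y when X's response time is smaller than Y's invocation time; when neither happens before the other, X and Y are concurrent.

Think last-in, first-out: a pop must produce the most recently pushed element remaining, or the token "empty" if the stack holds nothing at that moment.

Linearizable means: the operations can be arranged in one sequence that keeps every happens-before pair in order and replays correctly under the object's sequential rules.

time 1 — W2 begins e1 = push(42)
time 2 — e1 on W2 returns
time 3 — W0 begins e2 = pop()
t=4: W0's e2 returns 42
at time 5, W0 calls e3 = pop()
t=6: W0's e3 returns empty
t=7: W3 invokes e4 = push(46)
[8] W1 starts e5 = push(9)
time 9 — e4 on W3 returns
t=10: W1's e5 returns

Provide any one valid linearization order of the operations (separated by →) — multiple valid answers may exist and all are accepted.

after step 1 (e1 push(42)): stack <42>
after step 2 (e2 pop() → 42): stack <>
after step 3 (e3 pop() → empty): stack <>
after step 4 (e4 push(46)): stack <46>
after step 5 (e5 push(9)): stack <46,9>

e1 → e2 → e3 → e4 → e5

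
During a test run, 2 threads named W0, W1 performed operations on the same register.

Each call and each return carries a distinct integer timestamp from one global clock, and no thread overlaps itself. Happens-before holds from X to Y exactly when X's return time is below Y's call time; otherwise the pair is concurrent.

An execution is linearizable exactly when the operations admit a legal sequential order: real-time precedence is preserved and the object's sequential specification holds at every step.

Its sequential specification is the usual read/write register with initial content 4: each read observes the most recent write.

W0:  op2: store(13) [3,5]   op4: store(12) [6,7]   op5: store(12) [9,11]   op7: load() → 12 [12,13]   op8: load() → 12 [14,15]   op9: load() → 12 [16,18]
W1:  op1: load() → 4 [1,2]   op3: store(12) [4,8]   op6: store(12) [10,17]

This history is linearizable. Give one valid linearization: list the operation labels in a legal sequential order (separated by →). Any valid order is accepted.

1. op1 load() → 4, leaving value 4
2. op2 store(13), leaving value 13
3. op3 store(12), leaving value 12
4. op4 store(12), leaving value 12
5. op5 store(12), leaving value 12
6. op6 store(12), leaving value 12
7. op7 load() → 12, leaving value 12
8. op8 load() → 12, leaving value 12
9. op9 load() → 12, leaving value 12

op1 → op2 → op3 → op4 → op5 → op6 → op7 → op8 → op9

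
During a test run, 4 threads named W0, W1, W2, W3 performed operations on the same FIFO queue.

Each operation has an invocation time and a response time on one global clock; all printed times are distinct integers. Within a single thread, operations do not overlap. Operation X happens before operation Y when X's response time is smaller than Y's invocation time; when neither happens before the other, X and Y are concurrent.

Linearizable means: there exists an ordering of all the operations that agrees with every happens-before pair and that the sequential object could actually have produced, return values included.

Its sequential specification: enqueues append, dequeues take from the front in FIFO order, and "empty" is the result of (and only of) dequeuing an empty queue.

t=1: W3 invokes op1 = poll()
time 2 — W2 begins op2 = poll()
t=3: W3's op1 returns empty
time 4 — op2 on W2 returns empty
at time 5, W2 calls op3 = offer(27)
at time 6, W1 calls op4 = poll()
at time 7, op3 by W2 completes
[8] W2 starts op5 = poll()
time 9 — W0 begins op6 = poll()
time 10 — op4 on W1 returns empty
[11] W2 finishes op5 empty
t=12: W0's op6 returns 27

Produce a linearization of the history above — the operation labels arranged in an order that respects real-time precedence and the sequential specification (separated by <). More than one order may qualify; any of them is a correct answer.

op1 < op2 < op3 < op6 < op4 < op5

1. op1 poll() → empty, leaving queue <>
2. op2 poll() → empty, leaving queue <>
3. op3 offer(27), leaving queue <27>
4. op6 poll() → 27, leaving queue <>
5. op4 poll() → empty, leaving queue <>
6. op5 poll() → empty, leaving queue <>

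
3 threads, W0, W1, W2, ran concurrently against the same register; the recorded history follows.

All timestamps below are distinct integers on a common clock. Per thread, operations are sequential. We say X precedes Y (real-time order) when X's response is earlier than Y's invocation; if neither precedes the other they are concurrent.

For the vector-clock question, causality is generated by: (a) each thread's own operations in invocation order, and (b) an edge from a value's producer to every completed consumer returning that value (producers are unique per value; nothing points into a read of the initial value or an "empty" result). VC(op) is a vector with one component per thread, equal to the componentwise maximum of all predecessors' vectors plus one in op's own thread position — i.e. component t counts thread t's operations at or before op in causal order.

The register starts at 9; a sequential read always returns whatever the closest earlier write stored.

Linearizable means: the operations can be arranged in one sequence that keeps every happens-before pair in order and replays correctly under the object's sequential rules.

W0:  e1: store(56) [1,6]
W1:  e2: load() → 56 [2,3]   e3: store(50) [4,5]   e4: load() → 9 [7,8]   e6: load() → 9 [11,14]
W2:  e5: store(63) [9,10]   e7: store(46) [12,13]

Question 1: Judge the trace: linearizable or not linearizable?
events 1..7 are fine; event 8 — the response of e4 at time 8 — makes the prefix non-linearizable
4 completed operations, 3 real-time-consistent orders — every register replay fails
for example e1, e2, e3, e4 fails at step 4: e4 load() → 9 is not legal there
for example e2, e1, e3, e4 fails at step 1: e2 load() → 56 is not legal there

not linearizable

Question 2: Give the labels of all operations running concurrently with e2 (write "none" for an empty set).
concurrent with e2 ([2,3]): every op whose interval crosses 2..3
e1 [1,6]: concurrent
e3 [4,5]: after
e4 [7,8]: after
e5 [9,10]: after
e6 [11,14]: after
e7 [12,13]: after

e1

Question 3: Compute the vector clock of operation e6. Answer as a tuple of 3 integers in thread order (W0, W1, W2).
VC(e5, invoked at 9): no causal predecessors; +1 on W2 → (0, 0, 1)
VC(e1, invoked at 1): no causal predecessors; +1 on W0 → (1, 0, 0)
invoked at 12, e7 merges VC(e5)=(0, 0, 1) and bumps W2's slot → (0, 0, 2)
invoked at 2, e2 merges VC(e1)=(1, 0, 0) and bumps W1's slot → (1, 1, 0)
invoked at 4, e3 merges VC(e2)=(1, 1, 0) and bumps W1's slot → (1, 2, 0)
invoked at 7, e4 merges VC(e3)=(1, 2, 0) and bumps W1's slot → (1, 3, 0)
invoked at 11, e6 merges VC(e4)=(1, 3, 0) and bumps W1's slot → (1, 4, 0)
target: VC(e6) = (1, 4, 0)

(1, 4, 0)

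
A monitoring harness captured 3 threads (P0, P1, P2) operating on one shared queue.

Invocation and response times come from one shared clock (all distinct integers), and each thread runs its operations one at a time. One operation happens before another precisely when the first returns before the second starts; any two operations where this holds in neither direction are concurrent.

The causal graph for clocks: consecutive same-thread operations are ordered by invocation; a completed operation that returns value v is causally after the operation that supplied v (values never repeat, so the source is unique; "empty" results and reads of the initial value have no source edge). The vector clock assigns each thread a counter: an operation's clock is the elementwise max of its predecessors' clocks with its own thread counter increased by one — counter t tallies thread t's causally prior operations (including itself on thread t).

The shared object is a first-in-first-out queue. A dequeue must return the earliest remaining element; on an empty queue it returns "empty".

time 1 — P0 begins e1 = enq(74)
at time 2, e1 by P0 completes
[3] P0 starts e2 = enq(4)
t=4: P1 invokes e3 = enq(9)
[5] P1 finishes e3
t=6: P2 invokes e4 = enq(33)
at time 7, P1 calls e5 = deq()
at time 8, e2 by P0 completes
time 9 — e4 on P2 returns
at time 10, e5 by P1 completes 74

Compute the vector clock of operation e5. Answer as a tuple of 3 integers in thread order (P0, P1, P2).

no predecessors for e4 (invoked 6): P2 increments from zero → (0, 0, 1)
no predecessors for e3 (invoked 4): P1 increments from zero → (0, 1, 0)
no predecessors for e1 (invoked 1): P0 increments from zero → (1, 0, 0)
VC(e2, invoked at 3): max of VC(e1)=(1, 0, 0), then +1 on thread P0 → (2, 0, 0)
VC(e5, invoked at 7): max of VC(e1)=(1, 0, 0), VC(e3)=(0, 1, 0), then +1 on thread P1 → (1, 2, 0)
target: VC(e5) = (1, 2, 0)

(1, 2, 0)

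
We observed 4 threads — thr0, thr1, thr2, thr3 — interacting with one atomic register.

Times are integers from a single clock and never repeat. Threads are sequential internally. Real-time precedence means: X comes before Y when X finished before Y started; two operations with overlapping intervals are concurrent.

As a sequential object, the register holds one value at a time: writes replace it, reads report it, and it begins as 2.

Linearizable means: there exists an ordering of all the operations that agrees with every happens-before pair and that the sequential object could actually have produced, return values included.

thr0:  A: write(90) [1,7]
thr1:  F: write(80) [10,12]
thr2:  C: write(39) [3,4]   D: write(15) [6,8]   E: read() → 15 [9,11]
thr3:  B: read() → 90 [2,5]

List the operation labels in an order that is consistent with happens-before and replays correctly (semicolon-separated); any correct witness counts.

step 1: A write(90) — value 90
step 2: B read() → 90 — value 90
step 3: C write(39) — value 39
step 4: D write(15) — value 15
step 5: E read() → 15 — value 15
step 6: F write(80) — value 80

A; B; C; D; E; F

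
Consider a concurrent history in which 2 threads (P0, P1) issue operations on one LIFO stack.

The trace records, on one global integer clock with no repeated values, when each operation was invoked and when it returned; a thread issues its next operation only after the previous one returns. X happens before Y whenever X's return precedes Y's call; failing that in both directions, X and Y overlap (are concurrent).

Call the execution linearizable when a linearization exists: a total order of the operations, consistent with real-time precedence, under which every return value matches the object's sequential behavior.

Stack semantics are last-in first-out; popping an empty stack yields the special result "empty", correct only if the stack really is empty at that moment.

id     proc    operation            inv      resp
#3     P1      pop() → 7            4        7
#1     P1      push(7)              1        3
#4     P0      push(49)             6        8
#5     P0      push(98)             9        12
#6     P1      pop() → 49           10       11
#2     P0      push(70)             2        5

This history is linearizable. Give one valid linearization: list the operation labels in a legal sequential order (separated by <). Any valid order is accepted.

step 1: #1 push(7) — stack <7>
step 2: #3 pop() → 7 — stack <>
step 3: #2 push(70) — stack <70>
step 4: #4 push(49) — stack <70,49>
step 5: #6 pop() → 49 — stack <70>
step 6: #5 push(98) — stack <70,98>

#1 < #3 < #2 < #4 < #6 < #5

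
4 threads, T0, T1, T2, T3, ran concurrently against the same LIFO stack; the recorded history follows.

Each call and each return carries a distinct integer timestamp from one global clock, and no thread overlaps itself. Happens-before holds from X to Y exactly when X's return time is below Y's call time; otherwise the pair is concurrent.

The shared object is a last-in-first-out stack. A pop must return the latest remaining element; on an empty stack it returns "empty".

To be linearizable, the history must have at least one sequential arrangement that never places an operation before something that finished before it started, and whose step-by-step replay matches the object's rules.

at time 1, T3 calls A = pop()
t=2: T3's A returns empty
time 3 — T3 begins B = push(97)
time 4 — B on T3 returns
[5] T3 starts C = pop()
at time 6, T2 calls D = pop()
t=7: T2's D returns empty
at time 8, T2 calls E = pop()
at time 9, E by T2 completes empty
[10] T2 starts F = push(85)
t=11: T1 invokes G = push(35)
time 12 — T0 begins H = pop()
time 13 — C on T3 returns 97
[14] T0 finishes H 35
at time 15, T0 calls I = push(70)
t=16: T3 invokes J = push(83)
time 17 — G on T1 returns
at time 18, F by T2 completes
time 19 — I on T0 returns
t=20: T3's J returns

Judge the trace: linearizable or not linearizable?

linearizable

witness order: A, B, C, D, E, F, G, H, I, J
step 1: A pop() → empty — stack <>
step 2: B push(97) — stack <97>
step 3: C pop() → 97 — stack <>
step 4: D pop() → empty — stack <>
step 5: E pop() → empty — stack <>
step 6: F push(85) — stack <85>
step 7: G push(35) — stack <85,35>
step 8: H pop() → 35 — stack <85>
step 9: I push(70) — stack <85,70>
step 10: J push(83) — stack <85,70,83>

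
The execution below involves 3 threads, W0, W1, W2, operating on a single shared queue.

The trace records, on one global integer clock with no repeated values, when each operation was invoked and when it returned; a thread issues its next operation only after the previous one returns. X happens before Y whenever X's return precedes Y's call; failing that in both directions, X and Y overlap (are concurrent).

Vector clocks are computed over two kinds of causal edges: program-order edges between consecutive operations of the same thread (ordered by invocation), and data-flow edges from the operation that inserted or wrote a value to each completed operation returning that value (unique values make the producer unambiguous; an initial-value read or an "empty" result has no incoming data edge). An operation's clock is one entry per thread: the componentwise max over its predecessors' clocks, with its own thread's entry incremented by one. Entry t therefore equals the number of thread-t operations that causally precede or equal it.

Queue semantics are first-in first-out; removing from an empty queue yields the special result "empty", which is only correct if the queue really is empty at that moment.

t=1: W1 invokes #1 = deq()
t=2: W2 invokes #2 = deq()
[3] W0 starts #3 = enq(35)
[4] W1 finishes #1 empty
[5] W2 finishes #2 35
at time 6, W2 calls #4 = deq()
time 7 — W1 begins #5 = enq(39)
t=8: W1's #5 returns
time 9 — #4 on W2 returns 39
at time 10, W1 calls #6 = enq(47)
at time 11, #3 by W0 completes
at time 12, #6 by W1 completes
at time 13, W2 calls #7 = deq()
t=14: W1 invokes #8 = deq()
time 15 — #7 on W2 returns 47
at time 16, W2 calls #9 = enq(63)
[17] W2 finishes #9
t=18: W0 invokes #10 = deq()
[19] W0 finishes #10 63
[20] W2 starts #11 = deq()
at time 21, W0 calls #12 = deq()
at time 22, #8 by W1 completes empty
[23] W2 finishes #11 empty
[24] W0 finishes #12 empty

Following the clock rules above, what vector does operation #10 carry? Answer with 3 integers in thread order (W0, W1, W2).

(2, 3, 4)

VC(#1, invoked at 1): no causal predecessors; +1 on W1 → (0, 1, 0)
VC(#3, invoked at 3): no causal predecessors; +1 on W0 → (1, 0, 0)
VC(#5, invoked at 7): max of VC(#1)=(0, 1, 0), then +1 on thread W1 → (0, 2, 0)
VC(#2, invoked at 2): max of VC(#3)=(1, 0, 0), then +1 on thread W2 → (1, 0, 1)
VC(#6, invoked at 10): max of VC(#5)=(0, 2, 0), then +1 on thread W1 → (0, 3, 0)
VC(#8, invoked at 14): max of VC(#6)=(0, 3, 0), then +1 on thread W1 → (0, 4, 0)
VC(#4, invoked at 6): max of VC(#2)=(1, 0, 1), VC(#5)=(0, 2, 0), then +1 on thread W2 → (1, 2, 2)
VC(#7, invoked at 13): max of VC(#4)=(1, 2, 2), VC(#6)=(0, 3, 0), then +1 on thread W2 → (1, 3, 3)
VC(#9, invoked at 16): max of VC(#7)=(1, 3, 3), then +1 on thread W2 → (1, 3, 4)
VC(#11, invoked at 20): max of VC(#9)=(1, 3, 4), then +1 on thread W2 → (1, 3, 5)
VC(#10, invoked at 18): max of VC(#3)=(1, 0, 0), VC(#9)=(1, 3, 4), then +1 on thread W0 → (2, 3, 4)
VC(#12, invoked at 21): max of VC(#10)=(2, 3, 4), then +1 on thread W0 → (3, 3, 4)
target: VC(#10) = (2, 3, 4)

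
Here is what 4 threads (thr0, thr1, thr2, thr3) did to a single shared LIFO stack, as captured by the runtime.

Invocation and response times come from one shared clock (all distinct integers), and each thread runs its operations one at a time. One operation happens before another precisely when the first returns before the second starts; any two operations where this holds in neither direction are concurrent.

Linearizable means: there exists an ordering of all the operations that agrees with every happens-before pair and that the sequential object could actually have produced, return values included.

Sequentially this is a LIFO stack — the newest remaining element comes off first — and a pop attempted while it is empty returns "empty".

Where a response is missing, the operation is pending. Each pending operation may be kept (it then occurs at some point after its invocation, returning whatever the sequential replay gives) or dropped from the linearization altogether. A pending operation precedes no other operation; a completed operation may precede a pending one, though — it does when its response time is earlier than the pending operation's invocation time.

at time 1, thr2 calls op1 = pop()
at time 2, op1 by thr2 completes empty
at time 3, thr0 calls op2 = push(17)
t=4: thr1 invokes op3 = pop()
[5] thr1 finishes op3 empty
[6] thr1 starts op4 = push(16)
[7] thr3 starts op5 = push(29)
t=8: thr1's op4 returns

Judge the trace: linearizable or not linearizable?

one valid linearization: op1, op3, op2, op4
1. op1 pop() → empty, leaving stack <>
2. op3 pop() → empty, leaving stack <>
3. op2 push(17) (pending, included), leaving stack <17>
4. op4 push(16), leaving stack <17,16>

linearizable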